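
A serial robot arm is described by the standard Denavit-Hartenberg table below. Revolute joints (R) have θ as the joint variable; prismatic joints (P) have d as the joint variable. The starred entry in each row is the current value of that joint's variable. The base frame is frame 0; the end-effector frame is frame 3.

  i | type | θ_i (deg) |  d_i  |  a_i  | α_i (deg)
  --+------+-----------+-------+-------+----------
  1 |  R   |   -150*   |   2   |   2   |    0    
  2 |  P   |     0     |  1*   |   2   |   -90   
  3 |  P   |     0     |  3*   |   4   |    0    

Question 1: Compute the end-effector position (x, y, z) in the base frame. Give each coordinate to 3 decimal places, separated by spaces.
after link 1: o_1 = (-1.7321, -1.0000, 2.0000)
after link 2: o_2 = (-3.4641, -2.0000, 3.0000)
after link 3: o_3 = (-5.4282, -6.5981, 3.0000)

-5.428 -6.598 3.000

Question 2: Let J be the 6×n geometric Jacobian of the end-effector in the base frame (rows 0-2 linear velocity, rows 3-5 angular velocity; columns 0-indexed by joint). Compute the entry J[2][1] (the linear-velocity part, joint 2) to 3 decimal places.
prismatic axis z_1 = (0.0000,0.0000,1.0000)
J_v[:, 1] = z_1; J_ω[:, 1] = (0,0,0)
entry J[2][1] = 1.0000

1.000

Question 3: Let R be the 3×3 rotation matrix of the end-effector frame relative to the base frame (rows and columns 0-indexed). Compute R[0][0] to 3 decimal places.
-0.866

End-effector x-axis (col 0 of R) = (-0.8660,-0.5000,0.0000)
R[0][0] = -0.8660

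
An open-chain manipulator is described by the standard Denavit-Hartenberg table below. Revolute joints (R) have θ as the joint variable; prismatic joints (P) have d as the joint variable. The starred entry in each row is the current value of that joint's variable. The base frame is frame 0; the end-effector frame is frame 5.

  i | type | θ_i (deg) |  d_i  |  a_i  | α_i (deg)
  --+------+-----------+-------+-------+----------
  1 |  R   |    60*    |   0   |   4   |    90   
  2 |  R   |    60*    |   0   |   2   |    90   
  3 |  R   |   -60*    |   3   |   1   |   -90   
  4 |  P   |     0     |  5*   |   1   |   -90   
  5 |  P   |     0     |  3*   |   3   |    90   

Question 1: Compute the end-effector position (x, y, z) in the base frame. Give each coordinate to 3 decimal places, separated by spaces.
2.623 8.203 7.647

after link 1: o_1 = (2.0000, 3.4641, 0.0000)
after link 2: o_2 = (2.5000, 4.3301, 1.7321)
after link 3: o_3 = (3.1740, 7.2296, 0.6651)
after link 4: o_4 = (5.7966, 8.5042, 4.8481)
after link 5: o_5 = (2.6226, 8.2027, 7.6471)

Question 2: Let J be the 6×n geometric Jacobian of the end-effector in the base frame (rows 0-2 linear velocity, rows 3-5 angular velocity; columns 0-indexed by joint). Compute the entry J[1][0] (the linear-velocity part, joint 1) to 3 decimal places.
2.623

axis z_0 = ẑ; lever o_n−o_0 = (2.6226,8.2027,7.6471)
cross product → J_v[:, 0] = (-8.2027,2.6226,0.0000)
J_ω[:, 0] = z_0
entry J[1][0] = 2.6226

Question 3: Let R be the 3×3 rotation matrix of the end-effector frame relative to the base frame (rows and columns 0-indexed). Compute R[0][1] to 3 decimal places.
End-effector y-axis (col 1 of R) = (-0.4330,-0.7500,0.5000)
R[0][1] = -0.4330

-0.433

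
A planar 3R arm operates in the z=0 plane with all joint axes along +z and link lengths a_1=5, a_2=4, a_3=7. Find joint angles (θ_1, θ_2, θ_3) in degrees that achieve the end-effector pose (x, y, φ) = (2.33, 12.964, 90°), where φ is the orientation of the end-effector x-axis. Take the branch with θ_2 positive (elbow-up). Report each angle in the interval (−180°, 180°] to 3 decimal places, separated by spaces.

30.000 90.003 -30.002

wrist centre = target − a_3·(cos φ, sin φ) = (2.3300, 5.9640)
cos θ_2 = (40.9982−5²−4²)/(2·5·4) = -0.0000; θ_2 = 90.0026° (elbow-up)
β = atan2(5.9640,2.3300) = 68.6605°; ψ = atan2(4.0000,4.9998) = 38.6608°
θ_1 = β − ψ = 29.9997°
θ_3 = φ − θ_1 − θ_2 = -30.0023° (wrapped to (-180°,180°])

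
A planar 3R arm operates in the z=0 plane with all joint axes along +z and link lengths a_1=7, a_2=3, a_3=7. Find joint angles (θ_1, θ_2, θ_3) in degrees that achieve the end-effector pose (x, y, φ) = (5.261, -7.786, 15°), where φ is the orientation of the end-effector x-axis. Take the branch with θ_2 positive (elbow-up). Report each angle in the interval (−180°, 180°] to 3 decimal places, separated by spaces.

wrist centre = target − a_3·(cos φ, sin φ) = (-1.5005, -9.5977)
cos θ_2 = (94.3679−7²−3²)/(2·7·3) = 0.8659; θ_2 = 30.0140° (elbow-up)
β = atan2(-9.5977,-1.5005) = -98.8855°; ψ = atan2(1.5006,9.5977) = 8.8864°
θ_1 = β − ψ = -107.7720°
θ_3 = φ − θ_1 − θ_2 = 92.7580° (wrapped to (-180°,180°])

-107.772 30.014 92.758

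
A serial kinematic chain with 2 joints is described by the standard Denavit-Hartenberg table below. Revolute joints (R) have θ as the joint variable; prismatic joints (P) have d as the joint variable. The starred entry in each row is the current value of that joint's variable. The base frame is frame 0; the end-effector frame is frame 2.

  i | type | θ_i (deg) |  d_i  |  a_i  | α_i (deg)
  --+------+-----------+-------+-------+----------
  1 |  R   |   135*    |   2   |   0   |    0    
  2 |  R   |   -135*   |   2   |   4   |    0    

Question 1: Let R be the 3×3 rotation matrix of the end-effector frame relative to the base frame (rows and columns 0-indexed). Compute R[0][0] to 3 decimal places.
1.000

End-effector x-axis (col 0 of R) = (1.0000,0.0000,0.0000)
R[0][0] = 1.0000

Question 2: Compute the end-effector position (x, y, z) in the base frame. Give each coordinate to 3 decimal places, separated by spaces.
after link 1: o_1 = (0.0000, 0.0000, 2.0000)
after link 2: o_2 = (4.0000, 0.0000, 4.0000)

4.000 0.000 4.000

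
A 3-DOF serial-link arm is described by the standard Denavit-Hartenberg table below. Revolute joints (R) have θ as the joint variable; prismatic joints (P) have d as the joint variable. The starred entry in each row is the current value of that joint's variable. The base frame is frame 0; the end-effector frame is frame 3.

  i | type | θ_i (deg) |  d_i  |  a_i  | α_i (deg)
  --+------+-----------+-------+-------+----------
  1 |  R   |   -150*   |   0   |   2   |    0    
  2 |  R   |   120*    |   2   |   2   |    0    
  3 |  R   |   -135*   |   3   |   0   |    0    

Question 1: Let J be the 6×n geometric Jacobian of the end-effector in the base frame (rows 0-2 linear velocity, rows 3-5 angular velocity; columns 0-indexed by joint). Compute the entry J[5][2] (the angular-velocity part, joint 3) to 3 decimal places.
axis z_2 = (0.0000,0.0000,1.0000); lever o_n−o_2 = (0.0000,0.0000,3.0000)
cross product → J_v[:, 2] = (0.0000,0.0000,0.0000)
J_ω[:, 2] = z_2
entry J[5][2] = 1.0000

1.000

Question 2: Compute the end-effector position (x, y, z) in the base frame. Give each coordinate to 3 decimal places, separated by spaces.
after link 1: o_1 = (-1.7321, -1.0000, 0.0000)
after link 2: o_2 = (-0.0000, -2.0000, 2.0000)
after link 3: o_3 = (-0.0000, -2.0000, 5.0000)

-0.000 -2.000 5.000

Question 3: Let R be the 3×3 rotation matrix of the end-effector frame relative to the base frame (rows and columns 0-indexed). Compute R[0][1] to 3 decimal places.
End-effector y-axis (col 1 of R) = (0.2588,-0.9659,0.0000)
R[0][1] = 0.2588

0.259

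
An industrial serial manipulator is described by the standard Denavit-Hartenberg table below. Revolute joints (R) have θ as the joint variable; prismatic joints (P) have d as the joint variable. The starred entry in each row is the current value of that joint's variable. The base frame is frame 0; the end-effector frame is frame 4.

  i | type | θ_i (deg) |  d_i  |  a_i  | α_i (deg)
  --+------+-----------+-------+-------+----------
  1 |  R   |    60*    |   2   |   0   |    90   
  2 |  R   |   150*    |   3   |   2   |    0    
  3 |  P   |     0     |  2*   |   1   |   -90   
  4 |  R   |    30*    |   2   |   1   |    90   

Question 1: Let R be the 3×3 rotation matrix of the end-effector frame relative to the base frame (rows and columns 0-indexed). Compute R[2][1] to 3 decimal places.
End-effector y-axis (col 1 of R) = (-0.2500,-0.4330,-0.8660)
R[2][1] = -0.8660

-0.866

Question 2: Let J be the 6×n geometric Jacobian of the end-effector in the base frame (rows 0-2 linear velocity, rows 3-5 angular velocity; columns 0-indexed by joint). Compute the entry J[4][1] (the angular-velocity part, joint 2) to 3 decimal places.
-0.500

axis z_1 = (0.8660,-0.5000,0.0000); lever o_n−o_1 = (1.7231,-6.0155,0.2010)
cross product → J_v[:, 1] = (-0.1005,-0.1740,-4.3481)
J_ω[:, 1] = z_1
entry J[4][1] = -0.5000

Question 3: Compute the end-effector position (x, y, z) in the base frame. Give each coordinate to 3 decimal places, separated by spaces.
after link 1: o_1 = (0.0000, 0.0000, 2.0000)
after link 2: o_2 = (1.7321, -3.0000, 3.0000)
after link 3: o_3 = (3.0311, -4.7500, 3.5000)
after link 4: o_4 = (1.7231, -6.0155, 2.2010)

1.723 -6.016 2.201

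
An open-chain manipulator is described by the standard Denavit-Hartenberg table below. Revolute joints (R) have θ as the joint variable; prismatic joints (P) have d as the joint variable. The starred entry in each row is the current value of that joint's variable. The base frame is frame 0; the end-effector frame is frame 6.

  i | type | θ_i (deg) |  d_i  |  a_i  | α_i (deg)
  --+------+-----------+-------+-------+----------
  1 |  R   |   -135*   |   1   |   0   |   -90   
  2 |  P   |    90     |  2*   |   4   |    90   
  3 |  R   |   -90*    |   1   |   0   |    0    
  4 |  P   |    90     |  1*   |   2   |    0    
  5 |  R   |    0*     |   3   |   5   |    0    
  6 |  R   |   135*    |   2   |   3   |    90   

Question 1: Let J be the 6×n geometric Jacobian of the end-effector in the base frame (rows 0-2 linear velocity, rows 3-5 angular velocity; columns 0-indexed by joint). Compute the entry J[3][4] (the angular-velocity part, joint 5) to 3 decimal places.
axis z_4 = (-0.7071,-0.7071,0.0000); lever o_n−o_4 = (-2.0355,-5.0355,-2.8787)
cross product → J_v[:, 4] = (2.0355,-2.0355,2.1213)
J_ω[:, 4] = z_4
entry J[3][4] = -0.7071

-0.707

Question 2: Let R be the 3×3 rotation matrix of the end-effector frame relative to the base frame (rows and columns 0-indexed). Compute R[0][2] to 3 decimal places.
End-effector z-axis (col 2 of R) = (0.5000,-0.5000,-0.7071)
R[0][2] = 0.5000

0.500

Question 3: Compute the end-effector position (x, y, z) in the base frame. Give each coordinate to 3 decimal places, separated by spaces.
-2.036 -7.864 -7.879

after link 1: o_1 = (0.0000, 0.0000, 1.0000)
after link 2: o_2 = (1.4142, -1.4142, -3.0000)
after link 3: o_3 = (0.7071, -2.1213, -3.0000)
after link 4: o_4 = (0.0000, -2.8284, -5.0000)
after link 5: o_5 = (-2.1213, -4.9497, -10.0000)
after link 6: o_6 = (-2.0355, -7.8640, -7.8787)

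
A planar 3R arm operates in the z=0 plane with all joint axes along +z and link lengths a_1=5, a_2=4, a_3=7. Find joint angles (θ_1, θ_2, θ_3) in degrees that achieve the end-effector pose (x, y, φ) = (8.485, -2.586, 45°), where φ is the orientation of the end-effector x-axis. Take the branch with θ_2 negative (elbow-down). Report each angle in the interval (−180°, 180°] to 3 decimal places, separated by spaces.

wrist centre = target − a_3·(cos φ, sin φ) = (3.5353, -7.5357)
cos θ_2 = (69.2855−5²−4²)/(2·5·4) = 0.7071; θ_2 = -44.9975° (elbow-down)
β = atan2(-7.5357,3.5353) = -64.8673°; ψ = atan2(-2.8283,7.8286) = -19.8638°
θ_1 = β − ψ = -45.0035°
θ_3 = φ − θ_1 − θ_2 = 135.0010° (wrapped to (-180°,180°])

-45.003 -44.998 135.001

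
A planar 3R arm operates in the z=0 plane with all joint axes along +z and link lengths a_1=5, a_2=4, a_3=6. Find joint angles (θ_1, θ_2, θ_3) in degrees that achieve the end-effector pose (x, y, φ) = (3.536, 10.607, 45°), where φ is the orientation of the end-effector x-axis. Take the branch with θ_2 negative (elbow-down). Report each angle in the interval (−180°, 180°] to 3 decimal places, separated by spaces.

134.993 -89.994 0.001

wrist centre = target − a_3·(cos φ, sin φ) = (-0.7066, 6.3644)
cos θ_2 = (41.0044−5²−4²)/(2·5·4) = 0.0001; θ_2 = -89.9937° (elbow-down)
β = atan2(6.3644,-0.7066) = 96.3357°; ψ = atan2(-4.0000,5.0004) = -38.6573°
θ_1 = β − ψ = 134.9930°
θ_3 = φ − θ_1 − θ_2 = 0.0007° (wrapped to (-180°,180°])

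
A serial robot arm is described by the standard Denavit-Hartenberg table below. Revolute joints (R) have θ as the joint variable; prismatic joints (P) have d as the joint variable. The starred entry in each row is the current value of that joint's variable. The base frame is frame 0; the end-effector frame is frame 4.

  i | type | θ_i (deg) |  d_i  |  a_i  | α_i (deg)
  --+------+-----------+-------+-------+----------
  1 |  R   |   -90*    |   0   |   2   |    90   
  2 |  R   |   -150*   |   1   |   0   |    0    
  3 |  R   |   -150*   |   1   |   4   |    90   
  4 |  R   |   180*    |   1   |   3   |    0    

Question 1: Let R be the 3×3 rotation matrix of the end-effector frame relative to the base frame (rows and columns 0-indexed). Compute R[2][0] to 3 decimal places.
End-effector x-axis (col 0 of R) = (-0.0000,0.5000,-0.8660)
R[2][0] = -0.8660

-0.866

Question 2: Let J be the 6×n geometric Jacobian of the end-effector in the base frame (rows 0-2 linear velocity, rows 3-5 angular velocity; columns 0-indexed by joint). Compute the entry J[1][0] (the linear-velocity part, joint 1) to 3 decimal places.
-2.000

axis z_0 = ẑ; lever o_n−o_0 = (-2.0000,-3.3660,0.3660)
cross product → J_v[:, 0] = (3.3660,-2.0000,0.0000)
J_ω[:, 0] = z_0
entry J[1][0] = -2.0000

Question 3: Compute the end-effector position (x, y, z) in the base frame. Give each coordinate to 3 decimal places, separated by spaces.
-2.000 -3.366 0.366

after link 1: o_1 = (0.0000, -2.0000, 0.0000)
after link 2: o_2 = (-1.0000, -2.0000, 0.0000)
after link 3: o_3 = (-2.0000, -4.0000, 3.4641)
after link 4: o_4 = (-2.0000, -3.3660, 0.3660)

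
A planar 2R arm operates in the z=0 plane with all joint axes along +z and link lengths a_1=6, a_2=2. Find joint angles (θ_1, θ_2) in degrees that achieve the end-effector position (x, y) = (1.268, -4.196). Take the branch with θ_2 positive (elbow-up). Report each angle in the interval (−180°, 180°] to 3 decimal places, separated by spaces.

-86.371 150.005

cos θ_2 = (19.2142−6²−2²)/(2·6·2) = -0.8661; θ_2 = 150.0055° (elbow-up)
β = atan2(-4.1960,1.2680) = -73.1856°; ψ = atan2(0.9998,4.2679) = 13.1850°
θ_1 = β − ψ = -86.3705°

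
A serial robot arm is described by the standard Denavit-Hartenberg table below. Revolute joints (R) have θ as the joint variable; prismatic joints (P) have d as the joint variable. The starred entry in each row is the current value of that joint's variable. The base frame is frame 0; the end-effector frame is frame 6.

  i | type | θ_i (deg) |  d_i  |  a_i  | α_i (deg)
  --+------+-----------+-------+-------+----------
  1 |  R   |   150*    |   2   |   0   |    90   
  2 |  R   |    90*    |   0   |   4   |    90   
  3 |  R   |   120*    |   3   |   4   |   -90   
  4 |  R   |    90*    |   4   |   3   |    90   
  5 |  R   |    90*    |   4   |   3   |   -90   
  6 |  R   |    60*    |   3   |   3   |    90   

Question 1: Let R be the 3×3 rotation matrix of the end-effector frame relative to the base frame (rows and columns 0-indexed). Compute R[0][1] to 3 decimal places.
-0.866

End-effector y-axis (col 1 of R) = (-0.8660,0.5000,-0.0000)
R[0][1] = -0.8660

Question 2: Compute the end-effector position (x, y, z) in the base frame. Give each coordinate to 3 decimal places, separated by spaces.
after link 1: o_1 = (0.0000, 0.0000, 2.0000)
after link 2: o_2 = (-0.0000, -0.0000, 6.0000)
after link 3: o_3 = (-0.8660, 4.5000, 4.0000)
after link 4: o_4 = (0.7321, 1.2679, 0.5359)
after link 5: o_5 = (1.7141, 2.9689, -4.0622)
after link 6: o_6 = (-2.3840, 1.8708, -4.0622)

-2.384 1.871 -4.062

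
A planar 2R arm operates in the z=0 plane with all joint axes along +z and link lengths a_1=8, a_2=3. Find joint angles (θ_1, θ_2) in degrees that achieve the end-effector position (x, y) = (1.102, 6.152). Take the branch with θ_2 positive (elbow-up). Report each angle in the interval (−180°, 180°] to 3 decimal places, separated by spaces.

60.002 134.996

cos θ_2 = (39.0615−8²−3²)/(2·8·3) = -0.7071; θ_2 = 134.9956° (elbow-up)
β = atan2(6.1520,1.1020) = 79.8444°; ψ = atan2(2.1215,5.8788) = 19.8429°
θ_1 = β − ψ = 60.0015°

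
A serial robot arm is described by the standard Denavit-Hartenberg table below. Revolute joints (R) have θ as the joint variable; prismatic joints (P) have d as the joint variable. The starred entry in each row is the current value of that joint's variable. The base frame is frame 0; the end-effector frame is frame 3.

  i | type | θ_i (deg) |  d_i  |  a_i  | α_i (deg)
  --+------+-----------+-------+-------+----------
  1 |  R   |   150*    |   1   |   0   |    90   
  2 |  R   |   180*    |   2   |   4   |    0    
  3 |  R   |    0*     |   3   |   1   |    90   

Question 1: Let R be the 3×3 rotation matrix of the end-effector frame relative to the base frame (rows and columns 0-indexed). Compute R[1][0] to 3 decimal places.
-0.500

End-effector x-axis (col 0 of R) = (0.8660,-0.5000,0.0000)
R[1][0] = -0.5000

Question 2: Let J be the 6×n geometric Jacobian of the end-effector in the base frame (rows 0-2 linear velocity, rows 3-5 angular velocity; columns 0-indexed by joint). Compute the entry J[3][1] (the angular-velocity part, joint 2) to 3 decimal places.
axis z_1 = (0.5000,0.8660,0.0000); lever o_n−o_1 = (6.8301,1.8301,0.0000)
cross product → J_v[:, 1] = (0.0000,-0.0000,-5.0000)
J_ω[:, 1] = z_1
entry J[3][1] = 0.5000

0.500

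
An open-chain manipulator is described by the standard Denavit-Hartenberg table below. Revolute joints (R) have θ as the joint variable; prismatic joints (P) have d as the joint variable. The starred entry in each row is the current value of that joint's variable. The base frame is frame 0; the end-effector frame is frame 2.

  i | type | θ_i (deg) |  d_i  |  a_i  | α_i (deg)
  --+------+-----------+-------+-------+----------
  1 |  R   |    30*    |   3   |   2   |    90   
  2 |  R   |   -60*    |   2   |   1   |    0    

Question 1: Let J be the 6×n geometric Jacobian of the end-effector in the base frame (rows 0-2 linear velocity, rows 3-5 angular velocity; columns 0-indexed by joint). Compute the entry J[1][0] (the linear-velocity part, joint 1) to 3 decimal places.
axis z_0 = ẑ; lever o_n−o_0 = (3.1651,-0.4821,2.1340)
cross product → J_v[:, 0] = (0.4821,3.1651,-0.0000)
J_ω[:, 0] = z_0
entry J[1][0] = 3.1651

3.165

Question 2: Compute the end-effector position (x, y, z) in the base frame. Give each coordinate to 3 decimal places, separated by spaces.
after link 1: o_1 = (1.7321, 1.0000, 3.0000)
after link 2: o_2 = (3.1651, -0.4821, 2.1340)

3.165 -0.482 2.134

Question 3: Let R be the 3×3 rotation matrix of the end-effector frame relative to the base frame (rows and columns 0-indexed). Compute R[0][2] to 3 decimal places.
0.500

End-effector z-axis (col 2 of R) = (0.5000,-0.8660,0.0000)
R[0][2] = 0.5000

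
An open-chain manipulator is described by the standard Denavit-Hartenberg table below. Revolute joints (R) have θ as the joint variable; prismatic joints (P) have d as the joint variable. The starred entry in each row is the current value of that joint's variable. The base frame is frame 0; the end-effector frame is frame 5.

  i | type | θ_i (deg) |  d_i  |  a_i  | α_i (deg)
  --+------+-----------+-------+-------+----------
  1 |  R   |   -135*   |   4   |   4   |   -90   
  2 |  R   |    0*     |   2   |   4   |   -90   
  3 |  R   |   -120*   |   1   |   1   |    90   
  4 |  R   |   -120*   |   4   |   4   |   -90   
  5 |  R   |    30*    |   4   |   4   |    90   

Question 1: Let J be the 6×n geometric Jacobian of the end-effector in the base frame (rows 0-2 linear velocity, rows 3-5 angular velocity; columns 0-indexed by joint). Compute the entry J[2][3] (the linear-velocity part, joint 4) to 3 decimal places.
0.268

axis z_3 = (0.2588,0.9659,-0.0000); lever o_n−o_3 = (0.2588,2.0012,8.4641)
cross product → J_v[:, 3] = (8.1757,-2.1907,0.2679)
J_ω[:, 3] = z_3
entry J[2][3] = 0.2679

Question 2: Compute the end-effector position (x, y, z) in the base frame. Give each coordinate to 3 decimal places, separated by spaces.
after link 1: o_1 = (-2.8284, -2.8284, 4.0000)
after link 2: o_2 = (-4.2426, -7.0711, 4.0000)
after link 3: o_3 = (-3.2767, -7.3299, 3.0000)
after link 4: o_4 = (-4.1733, -2.9485, 6.4641)
after link 5: o_5 = (-3.0179, -5.3287, 11.4641)

-3.018 -5.329 11.464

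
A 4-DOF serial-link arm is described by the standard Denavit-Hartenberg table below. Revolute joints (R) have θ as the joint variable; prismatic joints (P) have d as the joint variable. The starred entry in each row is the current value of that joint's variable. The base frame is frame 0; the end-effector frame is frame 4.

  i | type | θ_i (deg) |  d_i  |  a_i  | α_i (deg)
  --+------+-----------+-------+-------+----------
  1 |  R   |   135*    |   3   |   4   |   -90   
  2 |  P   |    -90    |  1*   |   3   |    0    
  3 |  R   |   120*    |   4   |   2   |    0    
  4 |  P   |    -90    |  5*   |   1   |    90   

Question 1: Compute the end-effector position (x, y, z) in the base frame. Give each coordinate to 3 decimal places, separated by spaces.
after link 1: o_1 = (-2.8284, 2.8284, 3.0000)
after link 2: o_2 = (-3.5355, 2.1213, 6.0000)
after link 3: o_3 = (-7.5887, 0.5176, 5.0000)
after link 4: o_4 = (-11.4778, -2.6643, 5.8660)

-11.478 -2.664 5.866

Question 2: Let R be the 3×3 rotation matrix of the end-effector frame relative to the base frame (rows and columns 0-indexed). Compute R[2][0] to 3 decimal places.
End-effector x-axis (col 0 of R) = (-0.3536,0.3536,0.8660)
R[2][0] = 0.8660

0.866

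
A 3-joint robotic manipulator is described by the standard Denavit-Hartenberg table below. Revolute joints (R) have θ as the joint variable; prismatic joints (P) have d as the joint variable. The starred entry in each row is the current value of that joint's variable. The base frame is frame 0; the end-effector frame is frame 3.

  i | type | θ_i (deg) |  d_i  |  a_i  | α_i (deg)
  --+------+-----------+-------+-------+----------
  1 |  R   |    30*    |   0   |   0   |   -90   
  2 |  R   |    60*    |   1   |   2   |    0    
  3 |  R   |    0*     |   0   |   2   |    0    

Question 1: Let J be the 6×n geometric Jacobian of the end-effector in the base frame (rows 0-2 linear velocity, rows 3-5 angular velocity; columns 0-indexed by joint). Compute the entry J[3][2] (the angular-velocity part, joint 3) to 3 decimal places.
-0.500

axis z_2 = (-0.5000,0.8660,0.0000); lever o_n−o_2 = (0.8660,0.5000,-1.7321)
cross product → J_v[:, 2] = (-1.5000,-0.8660,-1.0000)
J_ω[:, 2] = z_2
entry J[3][2] = -0.5000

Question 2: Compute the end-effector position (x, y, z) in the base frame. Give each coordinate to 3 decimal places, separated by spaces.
after link 1: o_1 = (0.0000, 0.0000, 0.0000)
after link 2: o_2 = (0.3660, 1.3660, -1.7321)
after link 3: o_3 = (1.2321, 1.8660, -3.4641)

1.232 1.866 -3.464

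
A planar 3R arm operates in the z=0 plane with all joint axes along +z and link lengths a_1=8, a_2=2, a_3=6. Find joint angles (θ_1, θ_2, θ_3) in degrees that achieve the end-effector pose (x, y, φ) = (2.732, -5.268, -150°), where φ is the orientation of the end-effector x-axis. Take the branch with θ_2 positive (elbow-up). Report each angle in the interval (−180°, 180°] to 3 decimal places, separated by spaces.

-30.000 90.001 149.999

wrist centre = target − a_3·(cos φ, sin φ) = (7.9282, -2.2680)
cos θ_2 = (67.9994−8²−2²)/(2·8·2) = -0.0000; θ_2 = 90.0010° (elbow-up)
β = atan2(-2.2680,7.9282) = -15.9642°; ψ = atan2(2.0000,8.0000) = 14.0363°
θ_1 = β − ψ = -30.0005°
θ_3 = φ − θ_1 − θ_2 = 149.9995° (wrapped to (-180°,180°])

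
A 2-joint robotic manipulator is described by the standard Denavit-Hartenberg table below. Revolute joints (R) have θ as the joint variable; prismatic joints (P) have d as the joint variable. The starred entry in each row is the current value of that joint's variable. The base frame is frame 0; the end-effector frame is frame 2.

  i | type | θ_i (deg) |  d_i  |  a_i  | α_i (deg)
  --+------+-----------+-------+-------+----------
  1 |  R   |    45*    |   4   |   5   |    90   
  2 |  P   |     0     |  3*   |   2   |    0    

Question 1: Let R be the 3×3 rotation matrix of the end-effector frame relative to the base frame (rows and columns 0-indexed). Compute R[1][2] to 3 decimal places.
-0.707

End-effector z-axis (col 2 of R) = (0.7071,-0.7071,0.0000)
R[1][2] = -0.7071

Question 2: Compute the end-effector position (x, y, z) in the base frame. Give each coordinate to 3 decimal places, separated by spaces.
after link 1: o_1 = (3.5355, 3.5355, 4.0000)
after link 2: o_2 = (7.0711, 2.8284, 4.0000)

7.071 2.828 4.000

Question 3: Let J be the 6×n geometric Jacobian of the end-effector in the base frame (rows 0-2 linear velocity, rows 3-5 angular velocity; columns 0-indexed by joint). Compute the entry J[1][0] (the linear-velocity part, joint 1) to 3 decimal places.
7.071

axis z_0 = ẑ; lever o_n−o_0 = (7.0711,2.8284,4.0000)
cross product → J_v[:, 0] = (-2.8284,7.0711,0.0000)
J_ω[:, 0] = z_0
entry J[1][0] = 7.0711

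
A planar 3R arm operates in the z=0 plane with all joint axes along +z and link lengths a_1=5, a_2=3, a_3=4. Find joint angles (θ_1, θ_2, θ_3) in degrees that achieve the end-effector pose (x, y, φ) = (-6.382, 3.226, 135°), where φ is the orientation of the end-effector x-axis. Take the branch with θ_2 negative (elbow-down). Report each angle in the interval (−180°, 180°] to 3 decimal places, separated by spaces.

wrist centre = target − a_3·(cos φ, sin φ) = (-3.5536, 0.3976)
cos θ_2 = (12.7859−5²−3²)/(2·5·3) = -0.7071; θ_2 = -135.0023° (elbow-down)
β = atan2(0.3976,-3.5536) = 173.6163°; ψ = atan2(-2.1212,2.8786) = -36.3865°
θ_1 = β − ψ = 210.0028°
θ_3 = φ − θ_1 − θ_2 = 59.9995° (wrapped to (-180°,180°])

-149.997 -135.002 60.000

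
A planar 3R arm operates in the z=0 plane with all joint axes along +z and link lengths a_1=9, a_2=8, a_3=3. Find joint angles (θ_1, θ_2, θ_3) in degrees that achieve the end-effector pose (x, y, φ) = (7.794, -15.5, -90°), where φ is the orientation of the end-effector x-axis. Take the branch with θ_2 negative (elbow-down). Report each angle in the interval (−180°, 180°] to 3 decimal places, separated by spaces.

-30.000 -60.002 0.002

wrist centre = target − a_3·(cos φ, sin φ) = (7.7940, -12.5000)
cos θ_2 = (216.9964−9²−8²)/(2·9·8) = 0.5000; θ_2 = -60.0016° (elbow-down)
β = atan2(-12.5000,7.7940) = -58.0556°; ψ = atan2(-6.9283,12.9998) = -28.0556°
θ_1 = β − ψ = -30.0000°
θ_3 = φ − θ_1 − θ_2 = 0.0016° (wrapped to (-180°,180°])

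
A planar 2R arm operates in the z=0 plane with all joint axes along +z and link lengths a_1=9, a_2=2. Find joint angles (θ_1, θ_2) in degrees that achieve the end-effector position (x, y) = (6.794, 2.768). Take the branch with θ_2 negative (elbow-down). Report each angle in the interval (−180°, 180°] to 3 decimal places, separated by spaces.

29.999 -150.009

cos θ_2 = (53.8203−9²−2²)/(2·9·2) = -0.8661; θ_2 = -150.0090° (elbow-down)
β = atan2(2.7680,6.7940) = 22.1669°; ψ = atan2(-0.9997,7.2678) = -7.8322°
θ_1 = β − ψ = 29.9991°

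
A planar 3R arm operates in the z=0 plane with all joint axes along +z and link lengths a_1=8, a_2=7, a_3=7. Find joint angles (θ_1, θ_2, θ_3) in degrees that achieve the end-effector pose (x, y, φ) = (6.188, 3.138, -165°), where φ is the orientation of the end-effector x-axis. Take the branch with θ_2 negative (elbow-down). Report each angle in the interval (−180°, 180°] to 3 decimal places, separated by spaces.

wrist centre = target − a_3·(cos φ, sin φ) = (12.9495, 4.9497)
cos θ_2 = (192.1889−8²−7²)/(2·8·7) = 0.7070; θ_2 = -45.0051° (elbow-down)
β = atan2(4.9497,12.9495) = 20.9186°; ψ = atan2(-4.9502,12.9493) = -20.9206°
θ_1 = β − ψ = 41.8391°
θ_3 = φ − θ_1 − θ_2 = -161.8340° (wrapped to (-180°,180°])

41.839 -45.005 -161.834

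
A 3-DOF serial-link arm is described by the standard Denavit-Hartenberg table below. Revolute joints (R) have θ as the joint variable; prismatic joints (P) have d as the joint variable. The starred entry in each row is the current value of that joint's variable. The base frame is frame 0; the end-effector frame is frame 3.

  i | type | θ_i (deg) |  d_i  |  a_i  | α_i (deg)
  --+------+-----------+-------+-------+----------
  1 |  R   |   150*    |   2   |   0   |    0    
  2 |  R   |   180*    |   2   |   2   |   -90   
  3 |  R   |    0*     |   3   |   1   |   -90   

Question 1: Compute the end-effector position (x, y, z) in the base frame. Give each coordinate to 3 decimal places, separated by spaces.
4.098 1.098 4.000

after link 1: o_1 = (0.0000, 0.0000, 2.0000)
after link 2: o_2 = (1.7321, -1.0000, 4.0000)
after link 3: o_3 = (4.0981, 1.0981, 4.0000)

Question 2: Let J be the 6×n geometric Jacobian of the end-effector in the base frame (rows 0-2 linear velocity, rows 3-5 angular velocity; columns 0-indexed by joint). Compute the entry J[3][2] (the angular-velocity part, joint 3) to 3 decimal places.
0.500

axis z_2 = (0.5000,0.8660,0.0000); lever o_n−o_2 = (2.3660,2.0981,0.0000)
cross product → J_v[:, 2] = (-0.0000,0.0000,-1.0000)
J_ω[:, 2] = z_2
entry J[3][2] = 0.5000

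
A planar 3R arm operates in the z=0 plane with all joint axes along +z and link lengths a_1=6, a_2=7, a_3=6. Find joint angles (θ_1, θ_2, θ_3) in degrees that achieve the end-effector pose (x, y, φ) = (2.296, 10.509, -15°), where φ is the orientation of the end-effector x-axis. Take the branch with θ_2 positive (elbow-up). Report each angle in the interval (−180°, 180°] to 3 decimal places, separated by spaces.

89.991 30.013 -135.004

wrist centre = target − a_3·(cos φ, sin φ) = (-3.4996, 12.0619)
cos θ_2 = (157.7367−6²−7²)/(2·6·7) = 0.8659; θ_2 = 30.0129° (elbow-up)
β = atan2(12.0619,-3.4996) = 106.1792°; ψ = atan2(3.5014,12.0614) = 16.1878°
θ_1 = β − ψ = 89.9914°
θ_3 = φ − θ_1 − θ_2 = -135.0043° (wrapped to (-180°,180°])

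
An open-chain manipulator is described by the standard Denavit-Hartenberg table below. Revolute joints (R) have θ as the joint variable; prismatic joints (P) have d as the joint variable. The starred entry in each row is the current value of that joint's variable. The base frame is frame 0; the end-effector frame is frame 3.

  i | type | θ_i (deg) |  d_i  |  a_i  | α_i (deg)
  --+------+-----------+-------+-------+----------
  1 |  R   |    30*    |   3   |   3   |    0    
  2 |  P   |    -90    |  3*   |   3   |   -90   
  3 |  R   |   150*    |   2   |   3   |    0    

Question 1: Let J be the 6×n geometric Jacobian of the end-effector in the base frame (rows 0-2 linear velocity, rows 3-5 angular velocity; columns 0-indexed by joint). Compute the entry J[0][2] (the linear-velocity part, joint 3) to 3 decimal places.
-0.750

axis z_2 = (0.8660,0.5000,0.0000); lever o_n−o_2 = (0.4330,3.2500,-1.5000)
cross product → J_v[:, 2] = (-0.7500,1.2990,2.5981)
J_ω[:, 2] = z_2
entry J[0][2] = -0.7500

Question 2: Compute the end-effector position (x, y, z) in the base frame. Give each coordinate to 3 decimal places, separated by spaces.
4.531 2.152 4.500

after link 1: o_1 = (2.5981, 1.5000, 3.0000)
after link 2: o_2 = (4.0981, -1.0981, 6.0000)
after link 3: o_3 = (4.5311, 2.1519, 4.5000)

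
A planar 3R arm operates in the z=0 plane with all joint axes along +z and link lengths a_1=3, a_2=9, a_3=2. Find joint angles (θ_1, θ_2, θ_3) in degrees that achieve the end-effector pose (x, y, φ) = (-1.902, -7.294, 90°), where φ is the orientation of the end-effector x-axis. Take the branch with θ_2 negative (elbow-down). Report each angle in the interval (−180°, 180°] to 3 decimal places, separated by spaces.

-29.997 -90.004 -149.999

wrist centre = target − a_3·(cos φ, sin φ) = (-1.9020, -9.2940)
cos θ_2 = (89.9960−3²−9²)/(2·3·9) = -0.0001; θ_2 = -90.0042° (elbow-down)
β = atan2(-9.2940,-1.9020) = -101.5658°; ψ = atan2(-9.0000,2.9993) = -71.5688°
θ_1 = β − ψ = -29.9969°
θ_3 = φ − θ_1 − θ_2 = -149.9989° (wrapped to (-180°,180°])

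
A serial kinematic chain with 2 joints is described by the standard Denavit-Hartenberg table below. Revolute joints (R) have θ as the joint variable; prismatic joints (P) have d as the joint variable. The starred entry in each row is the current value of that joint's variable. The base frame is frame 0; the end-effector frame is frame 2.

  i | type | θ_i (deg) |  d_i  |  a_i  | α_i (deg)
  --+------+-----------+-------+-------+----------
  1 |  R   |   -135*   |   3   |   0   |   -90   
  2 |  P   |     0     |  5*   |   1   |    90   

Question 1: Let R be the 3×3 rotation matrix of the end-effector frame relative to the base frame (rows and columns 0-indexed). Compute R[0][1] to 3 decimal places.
End-effector y-axis (col 1 of R) = (0.7071,-0.7071,0.0000)
R[0][1] = 0.7071

0.707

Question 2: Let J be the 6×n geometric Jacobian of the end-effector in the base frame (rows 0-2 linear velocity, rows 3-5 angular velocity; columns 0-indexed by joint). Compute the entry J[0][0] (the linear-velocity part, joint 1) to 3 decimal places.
4.243

axis z_0 = ẑ; lever o_n−o_0 = (2.8284,-4.2426,3.0000)
cross product → J_v[:, 0] = (4.2426,2.8284,-0.0000)
J_ω[:, 0] = z_0
entry J[0][0] = 4.2426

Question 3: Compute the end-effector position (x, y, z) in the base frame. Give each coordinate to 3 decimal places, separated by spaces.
2.828 -4.243 3.000

after link 1: o_1 = (0.0000, 0.0000, 3.0000)
after link 2: o_2 = (2.8284, -4.2426, 3.0000)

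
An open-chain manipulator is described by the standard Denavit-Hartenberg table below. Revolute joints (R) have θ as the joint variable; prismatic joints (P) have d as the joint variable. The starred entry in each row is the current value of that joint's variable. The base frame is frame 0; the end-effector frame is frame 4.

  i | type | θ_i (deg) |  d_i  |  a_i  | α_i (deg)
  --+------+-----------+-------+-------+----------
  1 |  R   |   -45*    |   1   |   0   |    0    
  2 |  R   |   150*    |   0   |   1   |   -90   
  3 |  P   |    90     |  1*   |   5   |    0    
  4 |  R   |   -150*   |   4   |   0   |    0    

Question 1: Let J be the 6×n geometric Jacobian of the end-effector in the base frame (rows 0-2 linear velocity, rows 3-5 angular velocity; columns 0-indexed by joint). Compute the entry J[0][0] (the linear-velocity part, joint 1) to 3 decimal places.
axis z_0 = ẑ; lever o_n−o_0 = (-5.0884,-0.3282,-4.0000)
cross product → J_v[:, 0] = (0.3282,-5.0884,0.0000)
J_ω[:, 0] = z_0
entry J[0][0] = 0.3282

0.328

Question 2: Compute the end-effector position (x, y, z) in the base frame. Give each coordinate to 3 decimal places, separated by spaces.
-5.088 -0.328 -4.000

after link 1: o_1 = (0.0000, 0.0000, 1.0000)
after link 2: o_2 = (-0.2588, 0.9659, 1.0000)
after link 3: o_3 = (-1.2247, 0.7071, -4.0000)
after link 4: o_4 = (-5.0884, -0.3282, -4.0000)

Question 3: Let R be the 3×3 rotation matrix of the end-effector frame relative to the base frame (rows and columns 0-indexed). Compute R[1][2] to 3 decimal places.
-0.259

End-effector z-axis (col 2 of R) = (-0.9659,-0.2588,0.0000)
R[1][2] = -0.2588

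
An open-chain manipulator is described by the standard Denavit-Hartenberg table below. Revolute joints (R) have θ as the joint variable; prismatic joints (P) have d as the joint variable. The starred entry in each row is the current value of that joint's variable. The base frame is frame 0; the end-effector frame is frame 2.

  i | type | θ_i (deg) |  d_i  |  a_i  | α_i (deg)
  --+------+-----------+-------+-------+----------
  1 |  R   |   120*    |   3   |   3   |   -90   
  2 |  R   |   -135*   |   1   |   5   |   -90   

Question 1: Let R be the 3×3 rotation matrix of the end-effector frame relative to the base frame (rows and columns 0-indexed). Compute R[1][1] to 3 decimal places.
End-effector y-axis (col 1 of R) = (0.8660,0.5000,-0.0000)
R[1][1] = 0.5000

0.500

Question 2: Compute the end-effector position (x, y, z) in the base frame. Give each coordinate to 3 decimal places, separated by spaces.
after link 1: o_1 = (-1.5000, 2.5981, 3.0000)
after link 2: o_2 = (-0.5983, -0.9638, 6.5355)

-0.598 -0.964 6.536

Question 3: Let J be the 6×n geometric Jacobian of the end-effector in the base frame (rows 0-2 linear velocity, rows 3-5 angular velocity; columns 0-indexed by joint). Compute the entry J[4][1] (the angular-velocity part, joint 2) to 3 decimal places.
axis z_1 = (-0.8660,-0.5000,0.0000); lever o_n−o_1 = (0.9017,-3.5619,3.5355)
cross product → J_v[:, 1] = (-1.7678,3.0619,3.5355)
J_ω[:, 1] = z_1
entry J[4][1] = -0.5000

-0.500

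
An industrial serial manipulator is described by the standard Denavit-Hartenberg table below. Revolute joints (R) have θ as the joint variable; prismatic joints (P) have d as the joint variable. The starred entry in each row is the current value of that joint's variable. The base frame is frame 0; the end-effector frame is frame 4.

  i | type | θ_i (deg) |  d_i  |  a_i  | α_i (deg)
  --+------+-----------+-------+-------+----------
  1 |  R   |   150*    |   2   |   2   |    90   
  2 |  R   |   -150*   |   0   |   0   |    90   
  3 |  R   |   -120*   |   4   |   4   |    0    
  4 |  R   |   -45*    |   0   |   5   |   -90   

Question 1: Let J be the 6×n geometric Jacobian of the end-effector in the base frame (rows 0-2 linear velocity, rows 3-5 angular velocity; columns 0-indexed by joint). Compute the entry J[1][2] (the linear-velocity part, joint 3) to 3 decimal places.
axis z_2 = (0.4330,-0.2500,0.8660); lever o_n−o_2 = (-5.7693,-2.1634,6.8789)
cross product → J_v[:, 2] = (0.1538,-7.9750,-2.3791)
J_ω[:, 2] = z_2
entry J[1][2] = -7.9750

-7.975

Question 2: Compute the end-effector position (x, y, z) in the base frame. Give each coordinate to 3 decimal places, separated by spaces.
after link 1: o_1 = (-1.7321, 1.0000, 2.0000)
after link 2: o_2 = (-1.7321, 1.0000, 2.0000)
after link 3: o_3 = (-3.2321, -2.1340, 6.4641)
after link 4: o_4 = (-7.5013, -1.1634, 8.8789)

-7.501 -1.163 8.879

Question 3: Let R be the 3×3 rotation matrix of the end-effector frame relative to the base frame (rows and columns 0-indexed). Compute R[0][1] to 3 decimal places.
End-effector y-axis (col 1 of R) = (-0.4330,0.2500,-0.8660)
R[0][1] = -0.4330

-0.433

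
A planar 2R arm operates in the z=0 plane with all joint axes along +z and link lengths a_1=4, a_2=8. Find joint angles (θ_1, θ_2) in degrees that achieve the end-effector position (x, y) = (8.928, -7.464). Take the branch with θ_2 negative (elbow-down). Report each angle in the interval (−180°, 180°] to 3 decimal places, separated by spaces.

cos θ_2 = (135.4205−4²−8²)/(2·4·8) = 0.8659; θ_2 = -30.0092° (elbow-down)
β = atan2(-7.4640,8.9280) = -39.8963°; ψ = atan2(-4.0011,10.9276) = -20.1101°
θ_1 = β − ψ = -19.7862°

-19.786 -30.009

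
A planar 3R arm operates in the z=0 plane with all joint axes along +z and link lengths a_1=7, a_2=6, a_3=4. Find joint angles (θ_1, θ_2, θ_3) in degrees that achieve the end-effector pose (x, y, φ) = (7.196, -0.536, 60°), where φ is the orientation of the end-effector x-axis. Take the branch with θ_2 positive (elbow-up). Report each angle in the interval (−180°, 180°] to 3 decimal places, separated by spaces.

-90.002 120.001 30.001

wrist centre = target − a_3·(cos φ, sin φ) = (5.1960, -4.0001)
cos θ_2 = (42.9992−7²−6²)/(2·7·6) = -0.5000; θ_2 = 120.0006° (elbow-up)
β = atan2(-4.0001,5.1960) = -37.5906°; ψ = atan2(5.1961,3.9999) = 52.4111°
θ_1 = β − ψ = -90.0017°
θ_3 = φ − θ_1 − θ_2 = 30.0011° (wrapped to (-180°,180°])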